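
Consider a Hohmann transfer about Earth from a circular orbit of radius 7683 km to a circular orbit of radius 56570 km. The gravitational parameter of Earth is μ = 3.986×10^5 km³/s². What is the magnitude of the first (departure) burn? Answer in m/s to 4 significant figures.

Δv₁ = 2355 m/s

Semi-major axis of the transfer orbit: a_t = (7683 + 56570)/2 = 32126.5 km.
On the circular orbit at r = 7683 km, v_c = √(μ/r) = 7.203 km/s.
Vis-viva on the transfer ellipse at r = 7683 km gives v_t = √[μ(2/r − 1/a_t)] = 9.558 km/s.
Δv₁ = |v_t − v_c| = |9.558 − 7.203| = 2.355 km/s.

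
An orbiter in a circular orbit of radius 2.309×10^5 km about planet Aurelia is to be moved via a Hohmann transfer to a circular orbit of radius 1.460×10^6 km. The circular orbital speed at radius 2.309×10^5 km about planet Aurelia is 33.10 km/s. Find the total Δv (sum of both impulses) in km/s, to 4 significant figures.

Δv = 16.68 km/s

From the circular-orbit relation v² = μ/r at r = 2.309×10^5 km: μ = v²r = (33.10)² × 2.309×10^5 = 2.52976×10^8 km³/s².
The Hohmann ellipse has a_t = (r₁ + r₂)/2 = 8.4545×10^5 km.
Circular speed at r₁: v₁ = √(μ/r₁) = √(2.52976×10^8/2.309×10^5) = 33.10 km/s.
On the transfer ellipse at r₁, vis-viva gives v_p = √[μ(2/r₁ − 1/a_t)] = 43.50 km/s.
First burn Δv₁ = |v_p − v₁| = 10.40 km/s.
At r₂, v₂ = √(μ/r₂) = 13.163 km/s.
Transfer-orbit speed at r₂: v_a = √[μ(2/r₂ − 1/a_t)] = 6.8791 km/s.
Second burn Δv₂ = |v₂ − v_a| = 6.284 km/s.
Δv = Δv₁ + Δv₂ = 10.40 + 6.284 = 16.68 km/s.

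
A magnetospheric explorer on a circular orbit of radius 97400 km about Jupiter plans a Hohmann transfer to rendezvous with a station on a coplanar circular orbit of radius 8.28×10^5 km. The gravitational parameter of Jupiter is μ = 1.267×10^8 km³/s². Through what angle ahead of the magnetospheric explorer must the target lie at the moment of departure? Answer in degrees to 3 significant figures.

φ = 105°

The Hohmann ellipse has a_t = (r₁ + r₂)/2 = 4.627×10^5 km.
The half-period of the transfer ellipse is t = π√(a_t³/μ) = 87844 s.
The target's mean motion on its circular orbit is ω₂ = √(μ/r₂³) = 1.4940×10^-5 rad/s.
Angle swept by the target during transfer: ω₂·t = 1.3124 rad = 75.19°.
The magnetospheric explorer traverses 180° on the transfer ellipse, so the target must lead by 180° − 75.19° = 105°.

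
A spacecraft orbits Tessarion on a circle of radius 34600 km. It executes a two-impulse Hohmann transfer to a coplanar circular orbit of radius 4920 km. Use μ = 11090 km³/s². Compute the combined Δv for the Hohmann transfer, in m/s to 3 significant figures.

Δv = 769 m/s

Semi-major axis of the transfer orbit: a_t = (34600 + 4920)/2 = 19760 km.
Circular speed at r₁: v₁ = √(μ/r₁) = √(11090/34600) = 0.56615 km/s.
Transfer-orbit speed at r₁ (vis-viva equation): v_a = √[μ(2/r₁ − 1/a_t)] = 0.28250 km/s.
First burn Δv₁ = |v_a − v₁| = 0.28365 km/s.
Circular speed at r₂: v₂ = √(μ/r₂) = 1.50135 km/s.
Transfer-orbit speed at r₂: v_p = √[μ(2/r₂ − 1/a_t)] = 1.98668 km/s.
Second burn Δv₂ = |v₂ − v_p| = 0.48533 km/s.
Total Δv = Δv₁ + Δv₂ = 0.7690 km/s.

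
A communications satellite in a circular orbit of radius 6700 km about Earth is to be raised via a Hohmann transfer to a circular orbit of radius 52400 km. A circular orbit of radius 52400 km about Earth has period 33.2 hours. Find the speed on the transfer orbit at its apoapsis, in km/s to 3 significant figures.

v = 1.31 km/s

From Kepler's third law T² = 4π²r³/μ at r = 52400 km, T = 33.2 hours = 33.2 × 3600 s = 1.1952×10^5 s: μ = 4π²r³/T² = 3.97624×10^5 km³/s².
Transfer-ellipse semi-major axis a_t = (r₁ + r₂)/2 = (6700 + 52400)/2 = 29550 km.
The apoapsis of the transfer ellipse is at r = 52400 km.
Vis-viva: v = √[μ(2/r − 1/a_t)] = √[3.97624×10^5 × (2/52400 − 1/29550)] = 1.312 km/s.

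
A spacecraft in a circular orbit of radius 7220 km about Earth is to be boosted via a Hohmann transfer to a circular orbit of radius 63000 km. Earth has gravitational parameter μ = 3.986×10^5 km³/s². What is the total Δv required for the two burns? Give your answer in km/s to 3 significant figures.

Δv = 3.90 km/s

The Hohmann ellipse has a_t = (r₁ + r₂)/2 = 35110 km.
Circular speed at r₁: v₁ = √(μ/r₁) = √(3.986×10^5/7220) = 7.430 km/s.
Transfer-orbit speed at r₁ (v² = μ(2/r − 1/a)): v_p = √[μ(2/r₁ − 1/a_t)] = 9.953 km/s.
First burn Δv₁ = |v_p − v₁| = 2.523 km/s.
At r₂, v₂ = √(μ/r₂) = 2.5153 km/s.
Transfer-orbit speed at r₂: v_a = √[μ(2/r₂ − 1/a_t)] = 1.1406 km/s.
Second burn Δv₂ = |v₂ − v_a| = 1.375 km/s.
Total Δv = Δv₁ + Δv₂ = 3.898 km/s.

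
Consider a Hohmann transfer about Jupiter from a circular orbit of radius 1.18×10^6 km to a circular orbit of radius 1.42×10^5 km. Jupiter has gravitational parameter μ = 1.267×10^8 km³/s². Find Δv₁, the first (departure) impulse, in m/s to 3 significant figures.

The Hohmann ellipse has a_t = (r₁ + r₂)/2 = 6.610×10^5 km.
On the circular orbit at r = 1.180×10^6 km, v_c = √(μ/r) = 10.362 km/s.
Transfer-orbit speed at the same r (vis-viva, a = a_t): v_t = √[μ(2/r − 1/a_t)] = 4.8028 km/s.
Δv₁ = |v_t − v_c| = |4.8028 − 10.362| = 5.559 km/s.

Δv₁ = 5560 m/s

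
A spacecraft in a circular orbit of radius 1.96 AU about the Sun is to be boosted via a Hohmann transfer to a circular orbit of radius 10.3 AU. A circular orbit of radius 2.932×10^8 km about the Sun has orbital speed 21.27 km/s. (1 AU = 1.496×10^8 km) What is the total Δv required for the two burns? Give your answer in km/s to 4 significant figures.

Δv = 10.33 km/s

From the circular-orbit relation v² = μ/r at r = 2.932×10^8 km: μ = v²r = (21.27)² × 2.932×10^8 = 1.32647×10^11 km³/s².
In km: r₁ = 1.96 × 1.496×10^8 = 2.93216×10^8 km; r₂ = 10.3 × 1.496×10^8 = 1.54088×10^9 km.
Semi-major axis of the transfer orbit: a_t = (2.93216×10^8 + 1.54088×10^9)/2 = 9.17048×10^8 km.
Circular speed at r₁: v₁ = √(μ/r₁) = √(1.32647×10^11/2.93216×10^8) = 21.269 km/s.
Transfer-orbit speed at r₁ (vis-viva): v_p = √[μ(2/r₁ − 1/a_t)] = 27.570 km/s.
First burn Δv₁ = |v_p − v₁| = 6.301 km/s.
At r₂, v₂ = √(μ/r₂) = 9.278 km/s.
Transfer-orbit speed at r₂: v_a = √[μ(2/r₂ − 1/a_t)] = 5.246 km/s.
Second burn Δv₂ = |v₂ − v_a| = 4.032 km/s.
Total Δv = Δv₁ + Δv₂ = 10.33 km/s.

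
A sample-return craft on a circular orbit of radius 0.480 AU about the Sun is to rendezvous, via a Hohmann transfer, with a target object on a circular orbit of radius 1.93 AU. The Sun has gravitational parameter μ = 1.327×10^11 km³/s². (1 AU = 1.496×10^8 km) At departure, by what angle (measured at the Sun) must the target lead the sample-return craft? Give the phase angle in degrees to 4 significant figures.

φ = 91.20°

In km: r₁ = 0.480 × 1.496×10^8 = 7.1808×10^7 km; r₂ = 1.93 × 1.496×10^8 = 2.88728×10^8 km.
Semi-major axis of the transfer orbit: a_t = (7.1808×10^7 + 2.88728×10^8)/2 = 1.80268×10^8 km.
Transfer time t = π√(a_t³/μ) = 2.08734×10^7 s.
Target angular speed ω₂ = √(μ/r₂³) = 7.42510×10^-8 rad/s.
Angle swept by the target during transfer: ω₂·t = 1.5499 rad = 88.80°.
The sample-return craft traverses 180° on the transfer ellipse, so the target must lead by 180° − 88.80° = 91.20°.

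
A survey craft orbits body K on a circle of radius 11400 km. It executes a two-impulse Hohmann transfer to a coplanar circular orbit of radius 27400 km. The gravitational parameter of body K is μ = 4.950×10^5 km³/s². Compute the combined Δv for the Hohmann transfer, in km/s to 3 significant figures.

Transfer-ellipse semi-major axis a_t = (r₁ + r₂)/2 = (11400 + 27400)/2 = 19400 km.
At r₁ the circular-orbit speed is v₁ = √(μ/r₁) = 6.589 km/s.
On the transfer ellipse at r₁, vis-viva equation gives v_p = √[μ(2/r₁ − 1/a_t)] = 7.831 km/s.
First burn Δv₁ = |v_p − v₁| = 1.242 km/s.
At r₂, v₂ = √(μ/r₂) = 4.2504 km/s.
Transfer-orbit speed at r₂: v_a = √[μ(2/r₂ − 1/a_t)] = 3.2582 km/s.
Second burn Δv₂ = |v₂ − v_a| = 0.9922 km/s.
Δv = Δv₁ + Δv₂ = 1.242 + 0.9922 = 2.234 km/s.

Δv = 2.23 km/s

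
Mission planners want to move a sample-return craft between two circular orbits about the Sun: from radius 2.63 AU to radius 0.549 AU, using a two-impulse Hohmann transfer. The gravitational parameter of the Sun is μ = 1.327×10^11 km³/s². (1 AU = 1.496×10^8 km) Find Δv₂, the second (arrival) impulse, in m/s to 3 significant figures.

In km: r₁ = 2.63 × 1.496×10^8 = 3.93448×10^8 km; r₂ = 0.549 × 1.496×10^8 = 8.21304×10^7 km.
Transfer-ellipse semi-major axis a_t = (r₁ + r₂)/2 = (3.93448×10^8 + 8.21304×10^7)/2 = 2.377892×10^8 km.
Circular speed at r = 8.21304×10^7 km: v_c = √(μ/r) = 40.196 km/s.
Vis-viva on the transfer ellipse at r = 8.21304×10^7 km gives v_t = √[μ(2/r − 1/a_t)] = 51.705 km/s.
Δv₂ = |v_t − v_c| = |51.705 − 40.196| = 11.51 km/s.

Δv₂ = 11500 m/s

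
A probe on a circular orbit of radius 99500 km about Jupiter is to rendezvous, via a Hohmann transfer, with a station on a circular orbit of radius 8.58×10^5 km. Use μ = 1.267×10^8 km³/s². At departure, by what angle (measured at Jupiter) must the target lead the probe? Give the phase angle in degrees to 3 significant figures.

Semi-major axis of the transfer orbit: a_t = (99500 + 8.580×10^5)/2 = 4.7875×10^5 km.
The half-period of the transfer ellipse is t = π√(a_t³/μ) = 92454 s.
The target's mean motion on its circular orbit is ω₂ = √(μ/r₂³) = 1.4163×10^-5 rad/s.
Angle swept by the target during transfer: ω₂·t = 1.3094 rad = 75.02°.
Arrival is 180° from departure on the ellipse, so φ = 180° − 75.02° = 105°.

φ = 105°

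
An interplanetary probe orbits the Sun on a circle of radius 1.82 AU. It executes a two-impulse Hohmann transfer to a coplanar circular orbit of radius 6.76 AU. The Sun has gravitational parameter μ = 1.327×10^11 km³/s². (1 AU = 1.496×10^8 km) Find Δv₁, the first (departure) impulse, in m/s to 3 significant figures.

In km: r₁ = 1.82 × 1.496×10^8 = 2.72272×10^8 km; r₂ = 6.76 × 1.496×10^8 = 1.011296×10^9 km.
Transfer-ellipse semi-major axis a_t = (r₁ + r₂)/2 = (2.72272×10^8 + 1.011296×10^9)/2 = 6.41784×10^8 km.
On the circular orbit at r = 2.72272×10^8 km, v_c = √(μ/r) = 22.077 km/s.
Vis-viva on the transfer ellipse at r = 2.72272×10^8 km gives v_t = √[μ(2/r − 1/a_t)] = 27.713 km/s.
Δv₁ = |v_t − v_c| = |27.713 − 22.077| = 5.636 km/s.

Δv₁ = 5640 m/s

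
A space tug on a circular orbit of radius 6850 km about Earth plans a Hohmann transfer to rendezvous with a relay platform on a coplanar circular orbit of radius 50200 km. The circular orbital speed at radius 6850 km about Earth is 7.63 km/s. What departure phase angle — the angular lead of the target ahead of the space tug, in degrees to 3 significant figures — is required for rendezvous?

φ = 103°

From the circular-orbit relation v² = μ/r at r = 6850 km: μ = v²r = (7.63)² × 6850 = 3.98786×10^5 km³/s².
The Hohmann ellipse has a_t = (r₁ + r₂)/2 = 28525 km.
The half-period of the transfer ellipse is t = π√(a_t³/μ) = 23967.3 s.
Target angular speed ω₂ = √(μ/r₂³) = 5.61454×10^-5 rad/s.
Angle swept by the target during transfer: ω₂·t = 1.3457 rad = 77.10°.
The space tug traverses 180° on the transfer ellipse, so the target must lead by 180° − 77.10° = 103°.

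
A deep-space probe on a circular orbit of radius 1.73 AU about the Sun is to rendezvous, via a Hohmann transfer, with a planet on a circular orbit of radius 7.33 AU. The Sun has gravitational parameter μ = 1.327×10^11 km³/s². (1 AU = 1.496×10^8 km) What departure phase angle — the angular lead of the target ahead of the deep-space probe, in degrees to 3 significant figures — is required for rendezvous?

In km: r₁ = 1.73 × 1.496×10^8 = 2.58808×10^8 km; r₂ = 7.33 × 1.496×10^8 = 1.096568×10^9 km.
The Hohmann ellipse has a_t = (r₁ + r₂)/2 = 6.77688×10^8 km.
Transfer time t = π√(a_t³/μ) = 1.52145×10^8 s.
The target's mean motion on its circular orbit is ω₂ = √(μ/r₂³) = 1.00319×10^-8 rad/s.
Angle swept by the target during transfer: ω₂·t = 1.5263 rad = 87.451°.
The deep-space probe traverses 180° on the transfer ellipse, so the target must lead by 180° − 87.451° = 92.5°.

φ = 92.5°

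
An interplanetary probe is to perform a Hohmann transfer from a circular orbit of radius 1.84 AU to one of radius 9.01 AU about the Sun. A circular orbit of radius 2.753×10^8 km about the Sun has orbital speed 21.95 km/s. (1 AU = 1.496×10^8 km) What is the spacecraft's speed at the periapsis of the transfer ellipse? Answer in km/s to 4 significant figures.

v = 28.29 km/s

From the circular-orbit relation v² = μ/r at r = 2.753×10^8 km: μ = v²r = (21.95)² × 2.753×10^8 = 1.32640×10^11 km³/s².
In km: r₁ = 1.84 × 1.496×10^8 = 2.75264×10^8 km; r₂ = 9.01 × 1.496×10^8 = 1.347896×10^9 km.
Transfer-ellipse semi-major axis a_t = (r₁ + r₂)/2 = (2.75264×10^8 + 1.347896×10^9)/2 = 8.1158×10^8 km.
At periapsis, r = 2.75264×10^8 km.
Vis-viva: v = √[μ(2/r − 1/a_t)] = √[1.32640×10^11 × (2/2.75264×10^8 − 1/8.1158×10^8)] = 28.29 km/s.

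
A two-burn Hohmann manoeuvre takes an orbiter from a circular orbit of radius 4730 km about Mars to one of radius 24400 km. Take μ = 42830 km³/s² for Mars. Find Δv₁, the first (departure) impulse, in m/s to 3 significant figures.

Semi-major axis of the transfer orbit: a_t = (4730 + 24400)/2 = 14565 km.
On the circular orbit at r = 4730 km, v_c = √(μ/r) = 3.00915 km/s.
Transfer-orbit speed at the same r (vis-viva, a = a_t): v_t = √[μ(2/r − 1/a_t)] = 3.89478 km/s.
Δv₁ = |v_t − v_c| = |3.89478 − 3.00915| = 0.8856 km/s.

Δv₁ = 886 m/s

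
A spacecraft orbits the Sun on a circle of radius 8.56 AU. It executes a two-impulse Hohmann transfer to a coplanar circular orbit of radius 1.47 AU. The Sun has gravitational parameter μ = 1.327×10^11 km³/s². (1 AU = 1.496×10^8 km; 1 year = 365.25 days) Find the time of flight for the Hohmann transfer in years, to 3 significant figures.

In km: r₁ = 8.56 × 1.496×10^8 = 1.280576×10^9 km; r₂ = 1.47 × 1.496×10^8 = 2.19912×10^8 km.
Semi-major axis of the transfer orbit: a_t = (1.280576×10^9 + 2.19912×10^8)/2 = 7.50244×10^8 km.
Half the transfer-orbit period gives t = π√(a_t³/μ) = 1.772×10^8 s.
Converting: 1.772×10^8 s ÷ 3.15576×10^7 s/year (365.25 × 86400) = 5.62 years.

t = 5.62 years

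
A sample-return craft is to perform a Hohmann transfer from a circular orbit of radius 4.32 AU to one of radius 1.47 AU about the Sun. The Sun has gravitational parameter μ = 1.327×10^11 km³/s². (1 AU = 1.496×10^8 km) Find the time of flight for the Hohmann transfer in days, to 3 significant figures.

t = 900 days

In km: r₁ = 4.32 × 1.496×10^8 = 6.46272×10^8 km; r₂ = 1.47 × 1.496×10^8 = 2.19912×10^8 km.
Semi-major axis of the transfer orbit: a_t = (6.46272×10^8 + 2.19912×10^8)/2 = 4.33092×10^8 km.
Transfer time t = π√(a_t³/μ) = π√((4.33092×10^8)³ / 1.327×10^11) = 7.773×10^7 s.
Converting: 7.773×10^7 s ÷ 86400 s/day = 900 days.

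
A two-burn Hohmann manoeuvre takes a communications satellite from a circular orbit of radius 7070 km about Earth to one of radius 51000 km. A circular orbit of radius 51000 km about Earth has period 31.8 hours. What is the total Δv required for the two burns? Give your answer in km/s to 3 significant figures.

Δv = 3.86 km/s

From Kepler's third law T² = 4π²r³/μ at r = 51000 km, T = 31.8 hours = 31.8 × 3600 s = 1.1448×10^5 s: μ = 4π²r³/T² = 3.99587×10^5 km³/s².
The Hohmann ellipse has a_t = (r₁ + r₂)/2 = 29035 km.
Circular speed at r₁: v₁ = √(μ/r₁) = √(3.99587×10^5/7070) = 7.518 km/s.
On the transfer ellipse at r₁, vis-viva gives v_p = √[μ(2/r₁ − 1/a_t)] = 9.964 km/s.
First burn Δv₁ = |v_p − v₁| = 2.446 km/s.
At r₂, v₂ = √(μ/r₂) = 2.799 km/s.
Transfer-orbit speed at r₂: v_a = √[μ(2/r₂ − 1/a_t)] = 1.381 km/s.
Second burn Δv₂ = |v₂ − v_a| = 1.418 km/s.
Total Δv = Δv₁ + Δv₂ = 3.864 km/s.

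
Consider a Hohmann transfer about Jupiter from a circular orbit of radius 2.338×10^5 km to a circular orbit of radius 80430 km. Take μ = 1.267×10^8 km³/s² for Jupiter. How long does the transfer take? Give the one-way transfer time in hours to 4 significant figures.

t = 4.828 hours

The Hohmann ellipse has a_t = (r₁ + r₂)/2 = 1.57115×10^5 km.
Transfer time t = π√(a_t³/μ) = π√((1.57115×10^5)³ / 1.267×10^8) = 17380 s.
Converting: 17380 s ÷ 3600 s/hour = 4.828 hours.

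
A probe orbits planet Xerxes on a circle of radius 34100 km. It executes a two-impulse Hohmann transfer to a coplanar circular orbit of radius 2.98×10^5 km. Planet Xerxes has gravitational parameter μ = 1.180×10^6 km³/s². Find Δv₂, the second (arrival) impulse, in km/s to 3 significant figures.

Transfer-ellipse semi-major axis a_t = (r₁ + r₂)/2 = (34100 + 2.980×10^5)/2 = 1.6605×10^5 km.
Circular speed at r = 2.980×10^5 km: v_c = √(μ/r) = 1.990 km/s.
Transfer-orbit speed at the same r (vis-viva, a = a_t): v_t = √[μ(2/r − 1/a_t)] = 0.9018 km/s.
Δv₂ = |v_t − v_c| = |0.9018 − 1.990| = 1.088 km/s.

Δv₂ = 1.09 km/s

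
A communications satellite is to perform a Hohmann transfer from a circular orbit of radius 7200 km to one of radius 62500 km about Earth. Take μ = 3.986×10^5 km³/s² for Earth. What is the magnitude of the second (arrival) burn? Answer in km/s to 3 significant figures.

The Hohmann ellipse has a_t = (r₁ + r₂)/2 = 34850 km.
On the circular orbit at r = 62500 km, v_c = √(μ/r) = 2.52539 km/s.
Vis-viva on the transfer ellipse at r = 62500 km gives v_t = √[μ(2/r − 1/a_t)] = 1.14787 km/s.
Δv₂ = |v_t − v_c| = |1.14787 − 2.52539| = 1.378 km/s.

Δv₂ = 1.38 km/s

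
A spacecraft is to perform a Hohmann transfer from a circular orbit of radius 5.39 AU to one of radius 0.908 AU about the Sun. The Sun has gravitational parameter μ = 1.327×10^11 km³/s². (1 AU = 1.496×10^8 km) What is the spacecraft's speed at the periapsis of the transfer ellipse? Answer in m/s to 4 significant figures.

v = 40890 m/s

In km: r₁ = 5.39 × 1.496×10^8 = 8.06344×10^8 km; r₂ = 0.908 × 1.496×10^8 = 1.358368×10^8 km.
Semi-major axis of the transfer orbit: a_t = (8.06344×10^8 + 1.358368×10^8)/2 = 4.710904×10^8 km.
At periapsis, r = 1.358368×10^8 km.
From the vis-viva equation, v = √[μ(2/r − 1/a_t)] = 40.89 km/s.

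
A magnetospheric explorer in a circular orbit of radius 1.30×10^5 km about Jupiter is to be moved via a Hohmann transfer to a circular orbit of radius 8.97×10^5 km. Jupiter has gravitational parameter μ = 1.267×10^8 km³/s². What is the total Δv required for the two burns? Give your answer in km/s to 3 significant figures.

Δv = 15.9 km/s

Transfer-ellipse semi-major axis a_t = (r₁ + r₂)/2 = (1.300×10^5 + 8.970×10^5)/2 = 5.135×10^5 km.
At r₁ the circular-orbit speed is v₁ = √(μ/r₁) = 31.219 km/s.
On the transfer ellipse at r₁, vis-viva gives v_p = √[μ(2/r₁ − 1/a_t)] = 41.261 km/s.
First burn Δv₁ = |v_p − v₁| = 10.042 km/s.
Circular speed at r₂: v₂ = √(μ/r₂) = 11.8848 km/s.
Transfer-orbit speed at r₂: v_a = √[μ(2/r₂ − 1/a_t)] = 5.97989 km/s.
Second burn Δv₂ = |v₂ − v_a| = 5.9049 km/s.
Total Δv = Δv₁ + Δv₂ = 15.95 km/s.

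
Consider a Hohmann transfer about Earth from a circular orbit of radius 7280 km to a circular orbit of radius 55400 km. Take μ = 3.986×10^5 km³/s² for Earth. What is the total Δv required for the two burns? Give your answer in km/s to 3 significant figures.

Semi-major axis of the transfer orbit: a_t = (7280 + 55400)/2 = 31340 km.
At r₁ the circular-orbit speed is v₁ = √(μ/r₁) = 7.3995 km/s.
Transfer-orbit speed at r₁ (v² = μ(2/r − 1/a)): v_p = √[μ(2/r₁ − 1/a_t)] = 9.8380 km/s.
First burn Δv₁ = |v_p − v₁| = 2.4385 km/s.
Circular speed at r₂: v₂ = √(μ/r₂) = 2.6823 km/s.
Transfer-orbit speed at r₂: v_a = √[μ(2/r₂ − 1/a_t)] = 1.2928 km/s.
Second burn Δv₂ = |v₂ − v_a| = 1.3895 km/s.
Δv = Δv₁ + Δv₂ = 2.4385 + 1.3895 = 3.828 km/s.

Δv = 3.83 km/s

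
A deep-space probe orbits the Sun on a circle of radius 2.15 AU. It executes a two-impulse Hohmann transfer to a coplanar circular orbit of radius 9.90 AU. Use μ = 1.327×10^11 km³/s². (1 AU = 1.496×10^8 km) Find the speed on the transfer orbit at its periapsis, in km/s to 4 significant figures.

In km: r₁ = 2.15 × 1.496×10^8 = 3.2164×10^8 km; r₂ = 9.90 × 1.496×10^8 = 1.48104×10^9 km.
Transfer-ellipse semi-major axis a_t = (r₁ + r₂)/2 = (3.2164×10^8 + 1.48104×10^9)/2 = 9.0134×10^8 km.
At periapsis, r = 3.2164×10^8 km.
Applying v² = μ(2/r − 1/a_t): v = 26.04 km/s.

v = 26.04 km/s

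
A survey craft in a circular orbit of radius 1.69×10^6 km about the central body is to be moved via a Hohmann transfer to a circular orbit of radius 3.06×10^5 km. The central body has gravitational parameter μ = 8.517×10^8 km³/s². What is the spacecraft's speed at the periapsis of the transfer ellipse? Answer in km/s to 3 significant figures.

The Hohmann ellipse has a_t = (r₁ + r₂)/2 = 9.980×10^5 km.
At periapsis, r = 3.060×10^5 km.
Applying v² = μ(2/r − 1/a_t): v = 68.65 km/s.

v = 68.7 km/s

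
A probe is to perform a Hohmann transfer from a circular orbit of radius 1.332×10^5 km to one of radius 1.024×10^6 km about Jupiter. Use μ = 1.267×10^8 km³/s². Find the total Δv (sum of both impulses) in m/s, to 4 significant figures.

The Hohmann ellipse has a_t = (r₁ + r₂)/2 = 5.786×10^5 km.
At r₁ the circular-orbit speed is v₁ = √(μ/r₁) = 30.842 km/s.
On the transfer ellipse at r₁, vis-viva gives v_p = √[μ(2/r₁ − 1/a_t)] = 41.030 km/s.
First burn Δv₁ = |v_p − v₁| = 10.188 km/s.
At r₂, v₂ = √(μ/r₂) = 11.12342 km/s.
Transfer-orbit speed at r₂: v_a = √[μ(2/r₂ − 1/a_t)] = 5.337049 km/s.
Second burn Δv₂ = |v₂ − v_a| = 5.7864 km/s.
Δv = Δv₁ + Δv₂ = 10.188 + 5.7864 = 15.97 km/s.

Δv = 15970 m/s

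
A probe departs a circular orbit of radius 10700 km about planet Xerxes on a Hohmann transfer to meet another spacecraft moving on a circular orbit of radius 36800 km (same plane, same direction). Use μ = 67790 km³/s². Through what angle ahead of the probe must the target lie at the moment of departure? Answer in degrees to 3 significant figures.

φ = 86.7°

The Hohmann ellipse has a_t = (r₁ + r₂)/2 = 23750 km.
The half-period of the transfer ellipse is t = π√(a_t³/μ) = 44163 s.
The target's mean motion on its circular orbit is ω₂ = √(μ/r₂³) = 3.6882×10^-5 rad/s.
Angle swept by the target during transfer: ω₂·t = 1.6288 rad = 93.32°.
Arrival is 180° from departure on the ellipse, so φ = 180° − 93.32° = 86.7°.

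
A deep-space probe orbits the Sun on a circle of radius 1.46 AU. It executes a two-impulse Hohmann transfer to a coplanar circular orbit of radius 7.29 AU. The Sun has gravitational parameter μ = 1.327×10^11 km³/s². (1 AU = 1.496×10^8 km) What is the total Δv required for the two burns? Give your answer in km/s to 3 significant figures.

Δv = 11.8 km/s

In km: r₁ = 1.46 × 1.496×10^8 = 2.18416×10^8 km; r₂ = 7.29 × 1.496×10^8 = 1.090584×10^9 km.
Transfer-ellipse semi-major axis a_t = (r₁ + r₂)/2 = (2.18416×10^8 + 1.090584×10^9)/2 = 6.545×10^8 km.
Circular speed at r₁: v₁ = √(μ/r₁) = √(1.327×10^11/2.18416×10^8) = 24.649 km/s.
Transfer-orbit speed at r₁ (v² = μ(2/r − 1/a)): v_p = √[μ(2/r₁ − 1/a_t)] = 31.818 km/s.
First burn Δv₁ = |v_p − v₁| = 7.169 km/s.
At r₂, v₂ = √(μ/r₂) = 11.031 km/s.
Transfer-orbit speed at r₂: v_a = √[μ(2/r₂ − 1/a_t)] = 6.3723 km/s.
Second burn Δv₂ = |v₂ − v_a| = 4.659 km/s.
Total Δv = Δv₁ + Δv₂ = 11.83 km/s.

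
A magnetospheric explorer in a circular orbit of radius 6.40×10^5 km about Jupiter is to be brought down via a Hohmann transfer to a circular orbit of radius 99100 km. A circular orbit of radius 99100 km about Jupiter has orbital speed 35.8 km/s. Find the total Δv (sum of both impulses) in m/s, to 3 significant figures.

Δv = 18100 m/s

From the circular-orbit relation v² = μ/r at r = 99100 km: μ = v²r = (35.8)² × 99100 = 1.27011×10^8 km³/s².
Semi-major axis of the transfer orbit: a_t = (6.400×10^5 + 99100)/2 = 3.6955×10^5 km.
Circular speed at r₁: v₁ = √(μ/r₁) = √(1.27011×10^8/6.400×10^5) = 14.087 km/s.
On the transfer ellipse at r₁, vis-viva gives v_a = √[μ(2/r₁ − 1/a_t)] = 7.2951 km/s.
First burn Δv₁ = |v_a − v₁| = 6.792 km/s.
Circular speed at r₂: v₂ = √(μ/r₂) = 35.80 km/s.
Transfer-orbit speed at r₂: v_p = √[μ(2/r₂ − 1/a_t)] = 47.11 km/s.
Second burn Δv₂ = |v₂ − v_p| = 11.31 km/s.
Δv = Δv₁ + Δv₂ = 6.792 + 11.31 = 18.10 km/s.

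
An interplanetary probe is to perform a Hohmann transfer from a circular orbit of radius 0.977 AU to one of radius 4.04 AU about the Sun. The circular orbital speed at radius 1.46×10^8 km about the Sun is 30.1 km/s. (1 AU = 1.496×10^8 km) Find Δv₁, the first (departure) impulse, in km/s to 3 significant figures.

Δv₁ = 8.09 km/s

From the circular-orbit relation v² = μ/r at r = 1.46×10^8 km: μ = v²r = (30.1)² × 1.46×10^8 = 1.32277×10^11 km³/s².
In km: r₁ = 0.977 × 1.496×10^8 = 1.461592×10^8 km; r₂ = 4.04 × 1.496×10^8 = 6.04384×10^8 km.
Semi-major axis of the transfer orbit: a_t = (1.461592×10^8 + 6.04384×10^8)/2 = 3.752716×10^8 km.
On the circular orbit at r = 1.461592×10^8 km, v_c = √(μ/r) = 30.084 km/s.
Vis-viva on the transfer ellipse at r = 1.461592×10^8 km gives v_t = √[μ(2/r − 1/a_t)] = 38.178 km/s.
Δv₁ = |v_t − v_c| = |38.178 − 30.084| = 8.094 km/s.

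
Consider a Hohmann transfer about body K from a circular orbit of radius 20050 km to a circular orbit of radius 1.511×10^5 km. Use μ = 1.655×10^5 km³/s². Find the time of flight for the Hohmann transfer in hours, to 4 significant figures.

The Hohmann ellipse has a_t = (r₁ + r₂)/2 = 85575 km.
By Kepler's third law the transfer-orbit period is T = 2π√(a_t³/μ), so t = T/2 = 1.9332×10^5 s.
Converting: 1.9332×10^5 s ÷ 3600 s/hour = 53.70 hours.

t = 53.70 hours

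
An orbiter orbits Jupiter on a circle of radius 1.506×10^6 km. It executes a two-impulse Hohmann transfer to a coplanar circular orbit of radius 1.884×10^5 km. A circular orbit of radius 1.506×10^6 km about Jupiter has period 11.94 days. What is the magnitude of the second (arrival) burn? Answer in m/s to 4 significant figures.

Δv₂ = 8643 m/s

From Kepler's third law T² = 4π²r³/μ at r = 1.506×10^6 km, T = 11.94 days = 11.94 × 86400 s = 1.031616×10^6 s: μ = 4π²r³/T² = 1.26706×10^8 km³/s².
Semi-major axis of the transfer orbit: a_t = (1.506×10^6 + 1.884×10^5)/2 = 8.472×10^5 km.
Circular speed at r = 1.884×10^5 km: v_c = √(μ/r) = 25.933 km/s.
Transfer-orbit speed at the same r (vis-viva, a = a_t): v_t = √[μ(2/r − 1/a_t)] = 34.576 km/s.
Δv₂ = |v_t − v_c| = |34.576 − 25.933| = 8.643 km/s.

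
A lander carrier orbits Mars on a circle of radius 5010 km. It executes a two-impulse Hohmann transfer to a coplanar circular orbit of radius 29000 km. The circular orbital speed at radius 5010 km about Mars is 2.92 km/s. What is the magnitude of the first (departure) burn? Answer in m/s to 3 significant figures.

From the circular-orbit relation v² = μ/r at r = 5010 km: μ = v²r = (2.92)² × 5010 = 42717.3 km³/s².
Semi-major axis of the transfer orbit: a_t = (5010 + 29000)/2 = 17005 km.
Circular speed at r = 5010 km: v_c = √(μ/r) = 2.9200 km/s.
Transfer-orbit speed at the same r (vis-viva, a = a_t): v_t = √[μ(2/r − 1/a_t)] = 3.8132 km/s.
Δv₁ = |v_t − v_c| = |3.8132 − 2.9200| = 0.8932 km/s.

Δv₁ = 893 m/s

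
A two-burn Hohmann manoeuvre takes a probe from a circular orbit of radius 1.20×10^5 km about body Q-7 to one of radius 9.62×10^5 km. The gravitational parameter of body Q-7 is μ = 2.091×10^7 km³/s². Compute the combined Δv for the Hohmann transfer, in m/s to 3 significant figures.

Δv = 6870 m/s

Transfer-ellipse semi-major axis a_t = (r₁ + r₂)/2 = (1.200×10^5 + 9.620×10^5)/2 = 5.410×10^5 km.
Circular speed at r₁: v₁ = √(μ/r₁) = √(2.091×10^7/1.200×10^5) = 13.20038 km/s.
On the transfer ellipse at r₁, vis-viva equation gives v_p = √[μ(2/r₁ − 1/a_t)] = 17.60254 km/s.
First burn Δv₁ = |v_p − v₁| = 4.4022 km/s.
Circular speed at r₂: v₂ = √(μ/r₂) = 4.66218 km/s.
Transfer-orbit speed at r₂: v_a = √[μ(2/r₂ − 1/a_t)] = 2.19574 km/s.
Second burn Δv₂ = |v₂ − v_a| = 2.4664 km/s.
Δv = Δv₁ + Δv₂ = 4.4022 + 2.4664 = 6.869 km/s.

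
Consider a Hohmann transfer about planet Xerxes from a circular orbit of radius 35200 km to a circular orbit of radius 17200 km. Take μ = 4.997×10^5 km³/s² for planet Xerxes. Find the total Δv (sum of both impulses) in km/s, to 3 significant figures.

Δv = 1.57 km/s

Transfer-ellipse semi-major axis a_t = (r₁ + r₂)/2 = (35200 + 17200)/2 = 26200 km.
At r₁ the circular-orbit speed is v₁ = √(μ/r₁) = 3.76776 km/s.
Transfer-orbit speed at r₁ (v² = μ(2/r − 1/a)): v_a = √[μ(2/r₁ − 1/a_t)] = 3.05279 km/s.
First burn Δv₁ = |v_a − v₁| = 0.71497 km/s.
At r₂, v₂ = √(μ/r₂) = 5.39002 km/s.
Transfer-orbit speed at r₂: v_p = √[μ(2/r₂ − 1/a_t)] = 6.24757 km/s.
Second burn Δv₂ = |v₂ − v_p| = 0.85755 km/s.
Δv = Δv₁ + Δv₂ = 0.71497 + 0.85755 = 1.573 km/s.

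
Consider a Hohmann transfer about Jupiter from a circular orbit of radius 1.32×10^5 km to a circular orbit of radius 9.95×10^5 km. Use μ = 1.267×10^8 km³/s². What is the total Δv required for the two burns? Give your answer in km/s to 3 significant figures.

Δv = 16.0 km/s

Transfer-ellipse semi-major axis a_t = (r₁ + r₂)/2 = (1.320×10^5 + 9.950×10^5)/2 = 5.635×10^5 km.
At r₁ the circular-orbit speed is v₁ = √(μ/r₁) = 30.98 km/s.
Transfer-orbit speed at r₁ (vis-viva): v_p = √[μ(2/r₁ − 1/a_t)] = 41.17 km/s.
First burn Δv₁ = |v_p − v₁| = 10.19 km/s.
Circular speed at r₂: v₂ = √(μ/r₂) = 11.2844 km/s.
Transfer-orbit speed at r₂: v_a = √[μ(2/r₂ − 1/a_t)] = 5.46156 km/s.
Second burn Δv₂ = |v₂ − v_a| = 5.823 km/s.
Total Δv = Δv₁ + Δv₂ = 16.01 km/s.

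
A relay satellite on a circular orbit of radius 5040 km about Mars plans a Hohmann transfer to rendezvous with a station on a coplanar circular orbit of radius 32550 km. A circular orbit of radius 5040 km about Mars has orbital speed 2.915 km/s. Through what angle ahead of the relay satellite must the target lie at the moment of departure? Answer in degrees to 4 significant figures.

φ = 101.0°

From the circular-orbit relation v² = μ/r at r = 5040 km: μ = v²r = (2.915)² × 5040 = 42826.0 km³/s².
Transfer-ellipse semi-major axis a_t = (r₁ + r₂)/2 = (5040 + 32550)/2 = 18795 km.
Transfer time t = π√(a_t³/μ) = 39116 s.
Target angular speed ω₂ = √(μ/r₂³) = 3.5239×10^-5 rad/s.
Angle swept by the target during transfer: ω₂·t = 1.3784 rad = 78.98°.
The relay satellite traverses 180° on the transfer ellipse, so the target must lead by 180° − 78.98° = 101.0°.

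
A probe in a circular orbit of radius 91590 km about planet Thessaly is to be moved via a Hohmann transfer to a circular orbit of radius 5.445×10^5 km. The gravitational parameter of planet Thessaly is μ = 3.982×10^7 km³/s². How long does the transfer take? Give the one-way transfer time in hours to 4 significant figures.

t = 24.80 hours

Semi-major axis of the transfer orbit: a_t = (91590 + 5.445×10^5)/2 = 3.18045×10^5 km.
Half the transfer-orbit period gives t = π√(a_t³/μ) = 89296 s.
Converting: 89296 s ÷ 3600 s/hour = 24.80 hours.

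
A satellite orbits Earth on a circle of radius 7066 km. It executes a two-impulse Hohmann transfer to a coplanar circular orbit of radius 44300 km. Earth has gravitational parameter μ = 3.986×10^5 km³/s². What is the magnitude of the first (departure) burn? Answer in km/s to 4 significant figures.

Δv₁ = 2.353 km/s

Transfer-ellipse semi-major axis a_t = (r₁ + r₂)/2 = (7066 + 44300)/2 = 25683 km.
Circular speed at r = 7066 km: v_c = √(μ/r) = 7.511 km/s.
Transfer-orbit speed at the same r (vis-viva, a = a_t): v_t = √[μ(2/r − 1/a_t)] = 9.864 km/s.
Δv₁ = |v_t − v_c| = |9.864 − 7.511| = 2.353 km/s.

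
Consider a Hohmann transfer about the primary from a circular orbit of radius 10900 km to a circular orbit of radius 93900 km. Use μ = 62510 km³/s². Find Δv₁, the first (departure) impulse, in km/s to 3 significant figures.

Δv₁ = 0.811 km/s

The Hohmann ellipse has a_t = (r₁ + r₂)/2 = 52400 km.
On the circular orbit at r = 10900 km, v_c = √(μ/r) = 2.395 km/s.
Vis-viva on the transfer ellipse at r = 10900 km gives v_t = √[μ(2/r − 1/a_t)] = 3.206 km/s.
Δv₁ = |v_t − v_c| = |3.206 − 2.395| = 0.8110 km/s.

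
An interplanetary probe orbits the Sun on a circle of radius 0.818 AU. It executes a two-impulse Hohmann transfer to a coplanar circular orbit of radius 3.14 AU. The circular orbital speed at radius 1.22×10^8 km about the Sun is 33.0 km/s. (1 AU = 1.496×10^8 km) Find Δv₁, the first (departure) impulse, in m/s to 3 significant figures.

Δv₁ = 8550 m/s

From the circular-orbit relation v² = μ/r at r = 1.22×10^8 km: μ = v²r = (33.0)² × 1.22×10^8 = 1.32858×10^11 km³/s².
In km: r₁ = 0.818 × 1.496×10^8 = 1.223728×10^8 km; r₂ = 3.14 × 1.496×10^8 = 4.69744×10^8 km.
The Hohmann ellipse has a_t = (r₁ + r₂)/2 = 2.960584×10^8 km.
On the circular orbit at r = 1.223728×10^8 km, v_c = √(μ/r) = 32.9497 km/s.
Transfer-orbit speed at the same r (vis-viva, a = a_t): v_t = √[μ(2/r − 1/a_t)] = 41.5043 km/s.
Δv₁ = |v_t − v_c| = |41.5043 − 32.9497| = 8.555 km/s.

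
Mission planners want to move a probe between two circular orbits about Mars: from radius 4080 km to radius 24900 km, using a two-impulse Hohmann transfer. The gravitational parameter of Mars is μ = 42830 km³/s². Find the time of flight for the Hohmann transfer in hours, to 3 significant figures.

Semi-major axis of the transfer orbit: a_t = (4080 + 24900)/2 = 14490 km.
Transfer time t = π√(a_t³/μ) = π√((14490)³ / 42830) = 26477.6 s.
Converting: 26477.6 s ÷ 3600 s/hour = 7.35 hours.

t = 7.35 hours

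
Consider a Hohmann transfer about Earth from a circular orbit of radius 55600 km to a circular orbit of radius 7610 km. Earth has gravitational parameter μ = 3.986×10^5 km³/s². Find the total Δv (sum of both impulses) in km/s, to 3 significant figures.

Δv = 3.73 km/s

Semi-major axis of the transfer orbit: a_t = (55600 + 7610)/2 = 31605 km.
At r₁ the circular-orbit speed is v₁ = √(μ/r₁) = 2.678 km/s.
Transfer-orbit speed at r₁ (vis-viva): v_a = √[μ(2/r₁ − 1/a_t)] = 1.314 km/s.
First burn Δv₁ = |v_a − v₁| = 1.364 km/s.
Circular speed at r₂: v₂ = √(μ/r₂) = 7.237 km/s.
Transfer-orbit speed at r₂: v_p = √[μ(2/r₂ − 1/a_t)] = 9.599 km/s.
Second burn Δv₂ = |v₂ − v_p| = 2.362 km/s.
Δv = Δv₁ + Δv₂ = 1.364 + 2.362 = 3.726 km/s.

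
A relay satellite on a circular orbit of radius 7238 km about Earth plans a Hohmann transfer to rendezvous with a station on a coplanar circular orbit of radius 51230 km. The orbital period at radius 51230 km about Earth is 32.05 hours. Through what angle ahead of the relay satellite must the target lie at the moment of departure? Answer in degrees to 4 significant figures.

φ = 102.4°

From Kepler's third law T² = 4π²r³/μ at r = 51230 km, T = 32.05 hours = 32.05 × 3600 s = 1.1538×10^5 s: μ = 4π²r³/T² = 3.98723×10^5 km³/s².
Transfer-ellipse semi-major axis a_t = (r₁ + r₂)/2 = (7238 + 51230)/2 = 29234 km.
Transfer time t = π√(a_t³/μ) = 24868 s.
The target's mean motion on its circular orbit is ω₂ = √(μ/r₂³) = 5.4456×10^-5 rad/s.
Angle swept by the target during transfer: ω₂·t = 1.3542 rad = 77.59°.
Arrival is 180° from departure on the ellipse, so φ = 180° − 77.59° = 102.4°.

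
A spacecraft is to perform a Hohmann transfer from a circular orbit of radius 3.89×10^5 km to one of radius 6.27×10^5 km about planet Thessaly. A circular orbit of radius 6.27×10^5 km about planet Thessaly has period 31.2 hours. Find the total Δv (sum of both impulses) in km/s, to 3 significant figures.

Δv = 9.32 km/s

From Kepler's third law T² = 4π²r³/μ at r = 6.27×10^5 km, T = 31.2 hours = 31.2 × 3600 s = 1.1232×10^5 s: μ = 4π²r³/T² = 7.71344×10^8 km³/s².
The Hohmann ellipse has a_t = (r₁ + r₂)/2 = 5.080×10^5 km.
At r₁ the circular-orbit speed is v₁ = √(μ/r₁) = 44.530 km/s.
On the transfer ellipse at r₁, vis-viva equation gives v_p = √[μ(2/r₁ − 1/a_t)] = 49.471 km/s.
First burn Δv₁ = |v_p − v₁| = 4.941 km/s.
Circular speed at r₂: v₂ = √(μ/r₂) = 35.0744 km/s.
Transfer-orbit speed at r₂: v_a = √[μ(2/r₂ − 1/a_t)] = 30.6926 km/s.
Second burn Δv₂ = |v₂ − v_a| = 4.382 km/s.
Δv = Δv₁ + Δv₂ = 4.941 + 4.382 = 9.323 km/s.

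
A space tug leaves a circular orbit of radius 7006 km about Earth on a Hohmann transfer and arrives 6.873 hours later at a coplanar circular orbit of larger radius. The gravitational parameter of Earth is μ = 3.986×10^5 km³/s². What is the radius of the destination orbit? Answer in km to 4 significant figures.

r₂ = 51260 km

Transfer time t = 6.873 hours = 24742.8 s, and t = π√(a_t³/μ).
So a_t = (μ t²/π²)^(1/3) = (3.986×10^5 × (24742.8)² / π²)^(1/3) = 29133 km.
Since a_t = (r₁ + r₂)/2, r₂ = 2a_t − r₁ = 2×29133 − 7006 = 51260 km.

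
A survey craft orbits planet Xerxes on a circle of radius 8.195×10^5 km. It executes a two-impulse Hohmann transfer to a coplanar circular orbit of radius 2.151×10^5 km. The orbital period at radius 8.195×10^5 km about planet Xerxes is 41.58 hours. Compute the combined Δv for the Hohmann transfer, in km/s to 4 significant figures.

Δv = 29.58 km/s

From Kepler's third law T² = 4π²r³/μ at r = 8.195×10^5 km, T = 41.58 hours = 41.58 × 3600 s = 1.49688×10^5 s: μ = 4π²r³/T² = 9.69689×10^8 km³/s².
Transfer-ellipse semi-major axis a_t = (r₁ + r₂)/2 = (8.195×10^5 + 2.151×10^5)/2 = 5.173×10^5 km.
Circular speed at r₁: v₁ = √(μ/r₁) = √(9.69689×10^8/8.195×10^5) = 34.3987 km/s.
On the transfer ellipse at r₁, vis-viva equation gives v_a = √[μ(2/r₁ − 1/a_t)] = 22.1815 km/s.
First burn Δv₁ = |v_a − v₁| = 12.217 km/s.
Circular speed at r₂: v₂ = √(μ/r₂) = 67.142 km/s.
Transfer-orbit speed at r₂: v_p = √[μ(2/r₂ − 1/a_t)] = 84.508 km/s.
Second burn Δv₂ = |v₂ − v_p| = 17.366 km/s.
Δv = Δv₁ + Δv₂ = 12.217 + 17.366 = 29.58 km/s.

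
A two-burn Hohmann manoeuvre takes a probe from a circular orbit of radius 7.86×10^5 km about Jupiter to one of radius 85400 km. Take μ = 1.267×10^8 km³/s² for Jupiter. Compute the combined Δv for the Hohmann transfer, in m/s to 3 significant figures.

Semi-major axis of the transfer orbit: a_t = (7.860×10^5 + 85400)/2 = 4.357×10^5 km.
At r₁ the circular-orbit speed is v₁ = √(μ/r₁) = 12.6963 km/s.
On the transfer ellipse at r₁, vis-viva gives v_a = √[μ(2/r₁ − 1/a_t)] = 5.62098 km/s.
First burn Δv₁ = |v_a − v₁| = 7.0753 km/s.
At r₂, v₂ = √(μ/r₂) = 38.518 km/s.
Transfer-orbit speed at r₂: v_p = √[μ(2/r₂ − 1/a_t)] = 51.734 km/s.
Second burn Δv₂ = |v₂ − v_p| = 13.216 km/s.
Total Δv = Δv₁ + Δv₂ = 20.29 km/s.

Δv = 20300 m/s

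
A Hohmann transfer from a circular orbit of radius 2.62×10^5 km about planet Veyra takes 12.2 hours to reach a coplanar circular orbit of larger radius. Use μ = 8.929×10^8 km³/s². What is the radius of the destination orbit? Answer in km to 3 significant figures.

Transfer time t = 12.2 hours = 43920 s, and t = π√(a_t³/μ).
So a_t = (μ t²/π²)^(1/3) = (8.929×10^8 × (43920)² / π²)^(1/3) = 5.5883×10^5 km.
Since a_t = (r₁ + r₂)/2, r₂ = 2a_t − r₁ = 2×5.5883×10^5 − 2.620×10^5 = 8.5566×10^5 km.

r₂ = 8.56×10^5 km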